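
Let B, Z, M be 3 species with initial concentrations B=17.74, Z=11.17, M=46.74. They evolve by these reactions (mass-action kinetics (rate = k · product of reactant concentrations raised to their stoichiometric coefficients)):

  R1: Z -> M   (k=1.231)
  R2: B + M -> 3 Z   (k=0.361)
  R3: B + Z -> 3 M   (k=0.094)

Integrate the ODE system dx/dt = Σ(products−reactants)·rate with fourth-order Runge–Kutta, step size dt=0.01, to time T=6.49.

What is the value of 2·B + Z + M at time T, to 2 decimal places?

Check how each reaction changes W = 2·B + Z + M (weight of products minus weight of reactants):
R1: Z -> M: (1·1) − (1·1) = 1 − 1 = 0
R2: B + M -> 3 Z: (1·3) − (2·1 + 1·1) = 3 − 3 = 0
R3: B + Z -> 3 M: (1·3) − (2·1 + 1·1) = 3 − 3 = 0
Every reaction leaves W unchanged, so W is conserved and no simulation is needed: W(T) = W(0) = 2·17.74 + 11.17 + 46.74 = 93.39

Value at T = 93.39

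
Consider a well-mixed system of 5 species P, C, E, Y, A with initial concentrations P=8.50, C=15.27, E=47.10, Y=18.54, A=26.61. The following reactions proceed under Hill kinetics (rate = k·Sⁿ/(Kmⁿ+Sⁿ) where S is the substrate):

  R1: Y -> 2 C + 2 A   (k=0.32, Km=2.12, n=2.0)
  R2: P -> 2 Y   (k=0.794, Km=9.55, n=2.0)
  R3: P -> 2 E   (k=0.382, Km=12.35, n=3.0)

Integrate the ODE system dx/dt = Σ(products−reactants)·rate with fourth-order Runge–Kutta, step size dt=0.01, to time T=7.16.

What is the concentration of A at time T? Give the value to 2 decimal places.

RK4 with dt=0.01: 716 steps to T=7.16. Trajectory (selected grid times):
t=0.00: P=8.50 C=15.27 E=47.10 Y=18.54 A=26.61
t=0.80: P=8.15 C=15.78 E=47.24 Y=18.84 A=27.12
t=1.59: P=7.83 C=16.27 E=47.37 Y=19.10 A=27.61
t=2.39: P=7.52 C=16.78 E=47.49 Y=19.35 A=28.12
t=3.18: P=7.24 C=17.28 E=47.60 Y=19.57 A=28.62
t=3.98: P=6.96 C=17.79 E=47.69 Y=19.77 A=29.13
t=4.77: P=6.70 C=18.29 E=47.78 Y=19.94 A=29.63
t=5.57: P=6.46 C=18.79 E=47.86 Y=20.10 A=30.13
t=6.36: P=6.23 C=19.29 E=47.93 Y=20.23 A=30.63
t=7.16: P=6.01 C=19.80 E=48.00 Y=20.35 A=31.14
Read off A at T=7.16: 31.14

A at T = 31.14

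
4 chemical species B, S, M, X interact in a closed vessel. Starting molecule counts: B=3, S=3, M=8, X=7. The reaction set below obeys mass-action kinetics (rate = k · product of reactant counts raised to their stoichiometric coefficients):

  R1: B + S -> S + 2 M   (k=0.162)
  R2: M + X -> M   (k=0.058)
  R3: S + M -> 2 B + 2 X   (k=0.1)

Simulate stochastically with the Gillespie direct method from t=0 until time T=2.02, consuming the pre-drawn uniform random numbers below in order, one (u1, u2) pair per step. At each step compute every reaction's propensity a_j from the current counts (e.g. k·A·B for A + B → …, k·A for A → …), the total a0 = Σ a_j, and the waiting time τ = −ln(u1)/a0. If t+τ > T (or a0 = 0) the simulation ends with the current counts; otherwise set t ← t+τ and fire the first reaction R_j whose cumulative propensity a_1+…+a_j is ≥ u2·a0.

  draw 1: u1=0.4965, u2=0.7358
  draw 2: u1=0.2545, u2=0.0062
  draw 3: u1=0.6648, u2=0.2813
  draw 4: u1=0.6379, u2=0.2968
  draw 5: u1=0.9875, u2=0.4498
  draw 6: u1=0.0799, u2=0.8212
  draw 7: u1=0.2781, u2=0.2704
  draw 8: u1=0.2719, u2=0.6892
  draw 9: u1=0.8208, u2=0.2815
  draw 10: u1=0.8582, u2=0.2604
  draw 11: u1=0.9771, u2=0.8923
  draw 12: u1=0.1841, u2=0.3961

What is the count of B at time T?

t=0.000: B=3 S=3 M=8 X=7
Draw 1: a1=1.458, a2=3.248, a3=2.400, a0=7.106; τ=−ln(0.4965)/7.106=0.099 → t=0.099; u2·a0=0.7358·7.106=5.229; a1+a2=4.706 < 5.229 ≤ a1+…+a3=7.106 → R3 fires; B=5 S=2 M=7 X=9
Draw 2: a1=1.620, a2=3.654, a3=1.400, a0=6.674; τ=−ln(0.2545)/6.674=0.205 → t=0.304; u2·a0=0.0062·6.674=0.041 ≤ a1=1.620 → R1 fires; B=4 S=2 M=9 X=9
Draw 3: a1=1.296, a2=4.698, a3=1.800, a0=7.794; τ=−ln(0.6648)/7.794=0.052 → t=0.356; u2·a0=0.2813·7.794=2.192; a1=1.296 < 2.192 ≤ a1+a2=5.994 → R2 fires; B=4 S=2 M=9 X=8
Draw 4: a1=1.296, a2=4.176, a3=1.800, a0=7.272; τ=−ln(0.6379)/7.272=0.062 → t=0.418; u2·a0=0.2968·7.272=2.158; a1=1.296 < 2.158 ≤ a1+a2=5.472 → R2 fires; B=4 S=2 M=9 X=7
Draw 5: a1=1.296, a2=3.654, a3=1.800, a0=6.750; τ=−ln(0.9875)/6.750=0.002 → t=0.420; u2·a0=0.4498·6.750=3.036; a1=1.296 < 3.036 ≤ a1+a2=4.950 → R2 fires; B=4 S=2 M=9 X=6
Draw 6: a1=1.296, a2=3.132, a3=1.800, a0=6.228; τ=−ln(0.0799)/6.228=0.406 → t=0.825; u2·a0=0.8212·6.228=5.114; a1+a2=4.428 < 5.114 ≤ a1+…+a3=6.228 → R3 fires; B=6 S=1 M=8 X=8
Draw 7: a1=0.972, a2=3.712, a3=0.800, a0=5.484; τ=−ln(0.2781)/5.484=0.233 → t=1.059; u2·a0=0.2704·5.484=1.483; a1=0.972 < 1.483 ≤ a1+a2=4.684 → R2 fires; B=6 S=1 M=8 X=7
Draw 8: a1=0.972, a2=3.248, a3=0.800, a0=5.020; τ=−ln(0.2719)/5.020=0.259 → t=1.318; u2·a0=0.6892·5.020=3.460; a1=0.972 < 3.460 ≤ a1+a2=4.220 → R2 fires; B=6 S=1 M=8 X=6
Draw 9: a1=0.972, a2=2.784, a3=0.800, a0=4.556; τ=−ln(0.8208)/4.556=0.043 → t=1.362; u2·a0=0.2815·4.556=1.283; a1=0.972 < 1.283 ≤ a1+a2=3.756 → R2 fires; B=6 S=1 M=8 X=5
Draw 10: a1=0.972, a2=2.320, a3=0.800, a0=4.092; τ=−ln(0.8582)/4.092=0.037 → t=1.399; u2·a0=0.2604·4.092=1.066; a1=0.972 < 1.066 ≤ a1+a2=3.292 → R2 fires; B=6 S=1 M=8 X=4
Draw 11: a1=0.972, a2=1.856, a3=0.800, a0=3.628; τ=−ln(0.9771)/3.628=0.006 → t=1.405; u2·a0=0.8923·3.628=3.237; a1+a2=2.828 < 3.237 ≤ a1+…+a3=3.628 → R3 fires; B=8 S=0 M=7 X=6
Draw 12: a1=0.000, a2=2.436, a3=0.000, a0=2.436; τ=−ln(0.1841)/2.436=0.695 → t=2.100 > T=2.02: stop.
Read off B at T=2.02: 8

B at T = 8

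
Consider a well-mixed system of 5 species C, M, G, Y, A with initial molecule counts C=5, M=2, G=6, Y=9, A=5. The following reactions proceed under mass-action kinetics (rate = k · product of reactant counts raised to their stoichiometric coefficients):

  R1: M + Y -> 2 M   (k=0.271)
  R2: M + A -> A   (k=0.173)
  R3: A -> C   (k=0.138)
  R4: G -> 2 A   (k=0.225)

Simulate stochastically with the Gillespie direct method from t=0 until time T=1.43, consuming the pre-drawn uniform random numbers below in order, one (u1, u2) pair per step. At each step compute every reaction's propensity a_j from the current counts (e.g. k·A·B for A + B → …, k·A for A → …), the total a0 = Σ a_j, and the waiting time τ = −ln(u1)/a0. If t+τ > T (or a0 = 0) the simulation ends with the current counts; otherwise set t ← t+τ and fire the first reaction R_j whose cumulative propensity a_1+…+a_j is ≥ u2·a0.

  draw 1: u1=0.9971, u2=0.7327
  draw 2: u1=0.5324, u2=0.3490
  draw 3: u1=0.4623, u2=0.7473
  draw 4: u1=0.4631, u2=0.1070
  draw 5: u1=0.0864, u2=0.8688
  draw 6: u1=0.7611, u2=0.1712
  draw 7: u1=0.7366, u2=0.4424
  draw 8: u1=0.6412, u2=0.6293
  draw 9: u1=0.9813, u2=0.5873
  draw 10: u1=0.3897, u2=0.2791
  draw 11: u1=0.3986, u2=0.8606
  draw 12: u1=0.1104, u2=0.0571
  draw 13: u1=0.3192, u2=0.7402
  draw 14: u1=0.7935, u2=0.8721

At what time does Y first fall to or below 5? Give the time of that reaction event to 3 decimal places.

Threshold first reached at t = 0.751

t=0.000: C=5 M=2 G=6 Y=9 A=5
Draw 1: a1=4.878, a2=1.730, a3=0.690, a4=1.350, a0=8.648; τ=−ln(0.9971)/8.648=0.000 → t=0.000; u2·a0=0.7327·8.648=6.336; a1=4.878 < 6.336 ≤ a1+a2=6.608 → R2 fires; C=5 M=1 G=6 Y=9 A=5
Draw 2: a1=2.439, a2=0.865, a3=0.690, a4=1.350, a0=5.344; τ=−ln(0.5324)/5.344=0.118 → t=0.118; u2·a0=0.3490·5.344=1.865 ≤ a1=2.439 → R1 fires; C=5 M=2 G=6 Y=8 A=5
Draw 3: a1=4.336, a2=1.730, a3=0.690, a4=1.350, a0=8.106; τ=−ln(0.4623)/8.106=0.095 → t=0.213; u2·a0=0.7473·8.106=6.058; a1=4.336 < 6.058 ≤ a1+a2=6.066 → R2 fires; C=5 M=1 G=6 Y=8 A=5
Draw 4: a1=2.168, a2=0.865, a3=0.690, a4=1.350, a0=5.073; τ=−ln(0.4631)/5.073=0.152 → t=0.365; u2·a0=0.1070·5.073=0.543 ≤ a1=2.168 → R1 fires; C=5 M=2 G=6 Y=7 A=5
Draw 5: a1=3.794, a2=1.730, a3=0.690, a4=1.350, a0=7.564; τ=−ln(0.0864)/7.564=0.324 → t=0.689; u2·a0=0.8688·7.564=6.572; a1+…+a3=6.214 < 6.572 ≤ a1+…+a4=7.564 → R4 fires; C=5 M=2 G=5 Y=7 A=7
Draw 6: a1=3.794, a2=2.422, a3=0.966, a4=1.125, a0=8.307; τ=−ln(0.7611)/8.307=0.033 → t=0.722; u2·a0=0.1712·8.307=1.422 ≤ a1=3.794 → R1 fires; C=5 M=3 G=5 Y=6 A=7
Draw 7: a1=4.878, a2=3.633, a3=0.966, a4=1.125, a0=10.602; τ=−ln(0.7366)/10.602=0.029 → t=0.751; u2·a0=0.4424·10.602=4.690 ≤ a1=4.878 → R1 fires; C=5 M=4 G=5 Y=5 A=7
Draw 8: a1=5.420, a2=4.844, a3=0.966, a4=1.125, a0=12.355; τ=−ln(0.6412)/12.355=0.036 → t=0.787; u2·a0=0.6293·12.355=7.775; a1=5.420 < 7.775 ≤ a1+a2=10.264 → R2 fires; C=5 M=3 G=5 Y=5 A=7
Draw 9: a1=4.065, a2=3.633, a3=0.966, a4=1.125, a0=9.789; τ=−ln(0.9813)/9.789=0.002 → t=0.789; u2·a0=0.5873·9.789=5.749; a1=4.065 < 5.749 ≤ a1+a2=7.698 → R2 fires; C=5 M=2 G=5 Y=5 A=7
Draw 10: a1=2.710, a2=2.422, a3=0.966, a4=1.125, a0=7.223; τ=−ln(0.3897)/7.223=0.130 → t=0.919; u2·a0=0.2791·7.223=2.016 ≤ a1=2.710 → R1 fires; C=5 M=3 G=5 Y=4 A=7
Draw 11: a1=3.252, a2=3.633, a3=0.966, a4=1.125, a0=8.976; τ=−ln(0.3986)/8.976=0.102 → t=1.021; u2·a0=0.8606·8.976=7.725; a1+a2=6.885 < 7.725 ≤ a1+…+a3=7.851 → R3 fires; C=6 M=3 G=5 Y=4 A=6
Draw 12: a1=3.252, a2=3.114, a3=0.828, a4=1.125, a0=8.319; τ=−ln(0.1104)/8.319=0.265 → t=1.286; u2·a0=0.0571·8.319=0.475 ≤ a1=3.252 → R1 fires; C=6 M=4 G=5 Y=3 A=6
Draw 13: a1=3.252, a2=4.152, a3=0.828, a4=1.125, a0=9.357; τ=−ln(0.3192)/9.357=0.122 → t=1.408; u2·a0=0.7402·9.357=6.926; a1=3.252 < 6.926 ≤ a1+a2=7.404 → R2 fires; C=6 M=3 G=5 Y=3 A=6
Draw 14: a1=2.439, a2=3.114, a3=0.828, a4=1.125, a0=7.506; τ=−ln(0.7935)/7.506=0.031 → t=1.439 > T=1.43: stop.
Y first becomes ≤ 5 when it reaches 5 at the event at t=0.751.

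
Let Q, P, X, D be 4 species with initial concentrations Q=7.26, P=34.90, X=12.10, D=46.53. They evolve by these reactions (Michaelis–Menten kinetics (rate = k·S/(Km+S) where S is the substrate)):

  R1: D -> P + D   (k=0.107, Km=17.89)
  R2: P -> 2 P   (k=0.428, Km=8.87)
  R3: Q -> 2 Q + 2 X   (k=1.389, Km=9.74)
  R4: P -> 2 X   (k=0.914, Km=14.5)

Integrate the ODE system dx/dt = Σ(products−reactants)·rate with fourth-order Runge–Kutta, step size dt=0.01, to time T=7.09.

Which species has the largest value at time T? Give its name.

RK4 with dt=0.01: 709 steps to T=7.09. Trajectory (selected grid times):
t=0.00: Q=7.26 P=34.90 X=12.10 D=46.53
t=0.79: Q=7.74 P=34.72 X=14.07 D=46.53
t=1.58: Q=8.23 P=34.54 X=16.08 D=46.53
t=2.36: Q=8.74 P=34.37 X=18.09 D=46.53
t=3.15: Q=9.26 P=34.19 X=20.16 D=46.53
t=3.94: Q=9.81 P=34.01 X=22.26 D=46.53
t=4.73: Q=10.36 P=33.83 X=24.39 D=46.53
t=5.51: Q=10.93 P=33.66 X=26.52 D=46.53
t=6.30: Q=11.52 P=33.48 X=28.70 D=46.53
t=7.09: Q=12.12 P=33.31 X=30.91 D=46.53
At T=7.09: Q=12.12 P=33.31 X=30.91 D=46.53; the largest is D.

Dominant species at T: D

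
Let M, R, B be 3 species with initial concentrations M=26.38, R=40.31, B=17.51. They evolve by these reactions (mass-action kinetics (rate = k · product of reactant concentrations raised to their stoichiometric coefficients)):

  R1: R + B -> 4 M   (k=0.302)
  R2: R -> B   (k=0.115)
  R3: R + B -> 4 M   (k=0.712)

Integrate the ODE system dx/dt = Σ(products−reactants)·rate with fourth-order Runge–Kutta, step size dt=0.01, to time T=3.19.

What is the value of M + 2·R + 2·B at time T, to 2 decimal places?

Value at T = 142.02

Check how each reaction changes W = M + 2·R + 2·B (weight of products minus weight of reactants):
R1: R + B -> 4 M: (1·4) − (2·1 + 2·1) = 4 − 4 = 0
R2: R -> B: (2·1) − (2·1) = 2 − 2 = 0
R3: R + B -> 4 M: (1·4) − (2·1 + 2·1) = 4 − 4 = 0
Every reaction leaves W unchanged, so W is conserved and no simulation is needed: W(T) = W(0) = 26.38 + 2·40.31 + 2·17.51 = 142.02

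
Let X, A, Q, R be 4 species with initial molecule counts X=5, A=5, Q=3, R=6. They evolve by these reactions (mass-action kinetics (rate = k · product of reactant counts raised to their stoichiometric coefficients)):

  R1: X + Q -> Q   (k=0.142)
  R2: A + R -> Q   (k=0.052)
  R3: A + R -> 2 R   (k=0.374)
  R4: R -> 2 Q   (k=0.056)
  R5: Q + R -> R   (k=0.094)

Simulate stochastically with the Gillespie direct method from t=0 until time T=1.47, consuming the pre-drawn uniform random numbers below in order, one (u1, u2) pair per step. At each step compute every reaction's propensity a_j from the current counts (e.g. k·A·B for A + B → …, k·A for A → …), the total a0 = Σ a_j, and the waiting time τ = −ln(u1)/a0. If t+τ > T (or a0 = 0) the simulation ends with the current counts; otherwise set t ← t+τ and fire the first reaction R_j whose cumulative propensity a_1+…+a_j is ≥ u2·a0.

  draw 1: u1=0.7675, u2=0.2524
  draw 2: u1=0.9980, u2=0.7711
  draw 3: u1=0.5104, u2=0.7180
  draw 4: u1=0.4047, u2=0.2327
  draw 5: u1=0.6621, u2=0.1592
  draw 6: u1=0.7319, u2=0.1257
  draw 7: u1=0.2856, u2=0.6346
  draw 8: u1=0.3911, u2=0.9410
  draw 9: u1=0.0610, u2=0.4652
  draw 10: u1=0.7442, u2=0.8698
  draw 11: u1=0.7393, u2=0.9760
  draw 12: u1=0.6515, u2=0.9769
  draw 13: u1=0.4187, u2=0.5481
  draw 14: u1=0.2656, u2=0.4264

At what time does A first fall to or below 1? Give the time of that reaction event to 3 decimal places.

Threshold first reached at t = 0.131

t=0.000: X=5 A=5 Q=3 R=6
Draw 1: a1=2.130, a2=1.560, a3=11.220, a4=0.336, a5=1.692, a0=16.938; τ=−ln(0.7675)/16.938=0.016 → t=0.016; u2·a0=0.2524·16.938=4.275; a1+a2=3.690 < 4.275 ≤ a1+…+a3=14.910 → R3 fires; X=5 A=4 Q=3 R=7
Draw 2: a1=2.130, a2=1.456, a3=10.472, a4=0.392, a5=1.974, a0=16.424; τ=−ln(0.9980)/16.424=0.000 → t=0.016; u2·a0=0.7711·16.424=12.665; a1+a2=3.586 < 12.665 ≤ a1+…+a3=14.058 → R3 fires; X=5 A=3 Q=3 R=8
Draw 3: a1=2.130, a2=1.248, a3=8.976, a4=0.448, a5=2.256, a0=15.058; τ=−ln(0.5104)/15.058=0.045 → t=0.060; u2·a0=0.7180·15.058=10.812; a1+a2=3.378 < 10.812 ≤ a1+…+a3=12.354 → R3 fires; X=5 A=2 Q=3 R=9
Draw 4: a1=2.130, a2=0.936, a3=6.732, a4=0.504, a5=2.538, a0=12.840; τ=−ln(0.4047)/12.840=0.070 → t=0.131; u2·a0=0.2327·12.840=2.988; a1=2.130 < 2.988 ≤ a1+a2=3.066 → R2 fires; X=5 A=1 Q=4 R=8
Draw 5: a1=2.840, a2=0.416, a3=2.992, a4=0.448, a5=3.008, a0=9.704; τ=−ln(0.6621)/9.704=0.042 → t=0.173; u2·a0=0.1592·9.704=1.545 ≤ a1=2.840 → R1 fires; X=4 A=1 Q=4 R=8
Draw 6: a1=2.272, a2=0.416, a3=2.992, a4=0.448, a5=3.008, a0=9.136; τ=−ln(0.7319)/9.136=0.034 → t=0.208; u2·a0=0.1257·9.136=1.148 ≤ a1=2.272 → R1 fires; X=3 A=1 Q=4 R=8
Draw 7: a1=1.704, a2=0.416, a3=2.992, a4=0.448, a5=3.008, a0=8.568; τ=−ln(0.2856)/8.568=0.146 → t=0.354; u2·a0=0.6346·8.568=5.437; a1+…+a3=5.112 < 5.437 ≤ a1+…+a4=5.560 → R4 fires; X=3 A=1 Q=6 R=7
Draw 8: a1=2.556, a2=0.364, a3=2.618, a4=0.392, a5=3.948, a0=9.878; τ=−ln(0.3911)/9.878=0.095 → t=0.449; u2·a0=0.9410·9.878=9.295; a1+…+a4=5.930 < 9.295 ≤ a1+…+a5=9.878 → R5 fires; X=3 A=1 Q=5 R=7
Draw 9: a1=2.130, a2=0.364, a3=2.618, a4=0.392, a5=3.290, a0=8.794; τ=−ln(0.0610)/8.794=0.318 → t=0.767; u2·a0=0.4652·8.794=4.091; a1+a2=2.494 < 4.091 ≤ a1+…+a3=5.112 → R3 fires; X=3 A=0 Q=5 R=8
Draw 10: a1=2.130, a2=0.000, a3=0.000, a4=0.448, a5=3.760, a0=6.338; τ=−ln(0.7442)/6.338=0.047 → t=0.813; u2·a0=0.8698·6.338=5.513; a1+…+a4=2.578 < 5.513 ≤ a1+…+a5=6.338 → R5 fires; X=3 A=0 Q=4 R=8
Draw 11: a1=1.704, a2=0.000, a3=0.000, a4=0.448, a5=3.008, a0=5.160; τ=−ln(0.7393)/5.160=0.059 → t=0.872; u2·a0=0.9760·5.160=5.036; a1+…+a4=2.152 < 5.036 ≤ a1+…+a5=5.160 → R5 fires; X=3 A=0 Q=3 R=8
Draw 12: a1=1.278, a2=0.000, a3=0.000, a4=0.448, a5=2.256, a0=3.982; τ=−ln(0.6515)/3.982=0.108 → t=0.980; u2·a0=0.9769·3.982=3.890; a1+…+a4=1.726 < 3.890 ≤ a1+…+a5=3.982 → R5 fires; X=3 A=0 Q=2 R=8
Draw 13: a1=0.852, a2=0.000, a3=0.000, a4=0.448, a5=1.504, a0=2.804; τ=−ln(0.4187)/2.804=0.310 → t=1.290; u2·a0=0.5481·2.804=1.537; a1+…+a4=1.300 < 1.537 ≤ a1+…+a5=2.804 → R5 fires; X=3 A=0 Q=1 R=8
Draw 14: a1=0.426, a2=0.000, a3=0.000, a4=0.448, a5=0.752, a0=1.626; τ=−ln(0.2656)/1.626=0.815 → t=2.105 > T=1.47: stop.
A first becomes ≤ 1 when it reaches 1 at the event at t=0.131.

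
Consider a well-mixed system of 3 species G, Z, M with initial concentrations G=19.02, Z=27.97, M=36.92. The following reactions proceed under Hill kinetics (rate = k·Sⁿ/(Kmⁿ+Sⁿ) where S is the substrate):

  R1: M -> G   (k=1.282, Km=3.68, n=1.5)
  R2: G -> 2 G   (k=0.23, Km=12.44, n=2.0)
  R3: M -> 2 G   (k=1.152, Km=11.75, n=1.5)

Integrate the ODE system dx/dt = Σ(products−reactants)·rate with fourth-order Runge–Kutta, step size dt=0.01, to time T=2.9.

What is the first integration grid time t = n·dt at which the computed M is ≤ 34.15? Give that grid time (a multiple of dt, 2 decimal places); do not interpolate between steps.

RK4 with dt=0.01: 290 steps to T=2.9. Trajectory (selected grid times):
t=0.00: G=19.02 Z=27.97 M=36.92
t=0.32: G=20.09 Z=27.97 M=36.21
t=0.64: G=21.17 Z=27.97 M=35.50
t=0.97: G=22.27 Z=27.97 M=34.78
t=1.25: G=23.20 Z=27.97 M=34.16
t=1.26: G=23.24 Z=27.97 M=34.14
t=1.29: G=23.34 Z=27.97 M=34.07
t=1.61: G=24.40 Z=27.97 M=33.37
t=1.93: G=25.46 Z=27.97 M=32.67
t=2.26: G=26.56 Z=27.97 M=31.95
t=2.58: G=27.61 Z=27.97 M=31.26
t=2.90: G=28.67 Z=27.97 M=30.56
M(1.25)=34.159 > 34.15 but M(1.26)=34.137 ≤ 34.15, so the first grid time is t=1.26.

Threshold first reached at t = 1.26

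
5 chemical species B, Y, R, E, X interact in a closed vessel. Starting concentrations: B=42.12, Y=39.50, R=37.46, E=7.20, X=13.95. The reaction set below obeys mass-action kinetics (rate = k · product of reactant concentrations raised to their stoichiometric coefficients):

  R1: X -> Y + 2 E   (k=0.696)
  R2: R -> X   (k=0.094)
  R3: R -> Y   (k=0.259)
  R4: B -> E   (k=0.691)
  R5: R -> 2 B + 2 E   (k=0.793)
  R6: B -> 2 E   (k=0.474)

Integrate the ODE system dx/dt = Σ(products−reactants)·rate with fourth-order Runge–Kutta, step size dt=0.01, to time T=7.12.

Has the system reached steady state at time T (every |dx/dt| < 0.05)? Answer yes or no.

Steady state at T: no

RK4 with dt=0.01: 712 steps to T=7.12. Trajectory (selected grid times):
t=0.00: B=42.12 Y=39.50 R=37.46 E=7.20 X=13.95
t=0.79: B=35.62 Y=50.92 R=15.15 E=103.42 X=9.40
t=1.58: B=21.81 Y=57.13 R=6.13 E=161.25 X=5.97
t=2.37: B=11.77 Y=60.56 R=2.48 E=192.73 X=3.67
t=3.16: B=5.93 Y=62.48 R=1.00 E=209.02 X=2.20
t=3.96: B=2.84 Y=63.57 R=0.40 E=217.28 X=1.30
t=4.75: B=1.33 Y=64.17 R=0.16 E=221.31 X=0.76
t=5.54: B=0.61 Y=64.52 R=0.07 E=223.30 X=0.45
t=6.33: B=0.28 Y=64.72 R=0.03 E=224.28 X=0.26
t=7.12: B=0.12 Y=64.83 R=0.01 E=224.77 X=0.15
Rates at T: R1=0.1052, R2=0.0010, R3=0.0028, R4=0.0855, R5=0.0085, R6=0.0586
dx/dt at T (Σ net stoichiometry × rate): B=-0.1271, Y=+0.1080, R=-0.0123, E=+0.4301, X=-0.1042
Largest |dx/dt| is |+0.4301| (E) ≥ 0.05 → not steady.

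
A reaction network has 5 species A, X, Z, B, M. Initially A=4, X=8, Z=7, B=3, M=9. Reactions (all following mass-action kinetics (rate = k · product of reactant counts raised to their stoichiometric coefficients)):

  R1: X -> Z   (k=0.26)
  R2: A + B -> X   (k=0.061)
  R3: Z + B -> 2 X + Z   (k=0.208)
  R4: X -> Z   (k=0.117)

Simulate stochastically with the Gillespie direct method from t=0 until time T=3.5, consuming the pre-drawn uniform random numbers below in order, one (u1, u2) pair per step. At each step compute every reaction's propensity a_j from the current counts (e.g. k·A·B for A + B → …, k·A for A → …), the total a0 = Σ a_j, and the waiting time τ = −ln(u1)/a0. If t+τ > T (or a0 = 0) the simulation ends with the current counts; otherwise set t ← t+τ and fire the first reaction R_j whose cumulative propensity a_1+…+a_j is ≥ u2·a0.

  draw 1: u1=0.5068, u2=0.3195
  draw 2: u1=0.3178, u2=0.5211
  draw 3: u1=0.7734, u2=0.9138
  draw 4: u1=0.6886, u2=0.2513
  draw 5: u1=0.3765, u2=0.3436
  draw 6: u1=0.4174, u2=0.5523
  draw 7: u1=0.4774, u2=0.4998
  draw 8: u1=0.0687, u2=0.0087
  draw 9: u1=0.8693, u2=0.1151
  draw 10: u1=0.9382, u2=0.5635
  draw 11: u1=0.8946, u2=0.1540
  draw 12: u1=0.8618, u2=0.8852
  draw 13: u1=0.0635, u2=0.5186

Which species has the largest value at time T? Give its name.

t=0.000: A=4 X=8 Z=7 B=3 M=9
Draw 1: a1=2.080, a2=0.732, a3=4.368, a4=0.936, a0=8.116; τ=−ln(0.5068)/8.116=0.084 → t=0.084; u2·a0=0.3195·8.116=2.593; a1=2.080 < 2.593 ≤ a1+a2=2.812 → R2 fires; A=3 X=9 Z=7 B=2 M=9
Draw 2: a1=2.340, a2=0.366, a3=2.912, a4=1.053, a0=6.671; τ=−ln(0.3178)/6.671=0.172 → t=0.256; u2·a0=0.5211·6.671=3.476; a1+a2=2.706 < 3.476 ≤ a1+…+a3=5.618 → R3 fires; A=3 X=11 Z=7 B=1 M=9
Draw 3: a1=2.860, a2=0.183, a3=1.456, a4=1.287, a0=5.786; τ=−ln(0.7734)/5.786=0.044 → t=0.300; u2·a0=0.9138·5.786=5.287; a1+…+a3=4.499 < 5.287 ≤ a1+…+a4=5.786 → R4 fires; A=3 X=10 Z=8 B=1 M=9
Draw 4: a1=2.600, a2=0.183, a3=1.664, a4=1.170, a0=5.617; τ=−ln(0.6886)/5.617=0.066 → t=0.366; u2·a0=0.2513·5.617=1.412 ≤ a1=2.600 → R1 fires; A=3 X=9 Z=9 B=1 M=9
Draw 5: a1=2.340, a2=0.183, a3=1.872, a4=1.053, a0=5.448; τ=−ln(0.3765)/5.448=0.179 → t=0.546; u2·a0=0.3436·5.448=1.872 ≤ a1=2.340 → R1 fires; A=3 X=8 Z=10 B=1 M=9
Draw 6: a1=2.080, a2=0.183, a3=2.080, a4=0.936, a0=5.279; τ=−ln(0.4174)/5.279=0.166 → t=0.711; u2·a0=0.5523·5.279=2.916; a1+a2=2.263 < 2.916 ≤ a1+…+a3=4.343 → R3 fires; A=3 X=10 Z=10 B=0 M=9
Draw 7: a1=2.600, a2=0.000, a3=0.000, a4=1.170, a0=3.770; τ=−ln(0.4774)/3.770=0.196 → t=0.907; u2·a0=0.4998·3.770=1.884 ≤ a1=2.600 → R1 fires; A=3 X=9 Z=11 B=0 M=9
Draw 8: a1=2.340, a2=0.000, a3=0.000, a4=1.053, a0=3.393; τ=−ln(0.0687)/3.393=0.789 → t=1.697; u2·a0=0.0087·3.393=0.030 ≤ a1=2.340 → R1 fires; A=3 X=8 Z=12 B=0 M=9
Draw 9: a1=2.080, a2=0.000, a3=0.000, a4=0.936, a0=3.016; τ=−ln(0.8693)/3.016=0.046 → t=1.743; u2·a0=0.1151·3.016=0.347 ≤ a1=2.080 → R1 fires; A=3 X=7 Z=13 B=0 M=9
Draw 10: a1=1.820, a2=0.000, a3=0.000, a4=0.819, a0=2.639; τ=−ln(0.9382)/2.639=0.024 → t=1.767; u2·a0=0.5635·2.639=1.487 ≤ a1=1.820 → R1 fires; A=3 X=6 Z=14 B=0 M=9
Draw 11: a1=1.560, a2=0.000, a3=0.000, a4=0.702, a0=2.262; τ=−ln(0.8946)/2.262=0.049 → t=1.816; u2·a0=0.1540·2.262=0.348 ≤ a1=1.560 → R1 fires; A=3 X=5 Z=15 B=0 M=9
Draw 12: a1=1.300, a2=0.000, a3=0.000, a4=0.585, a0=1.885; τ=−ln(0.8618)/1.885=0.079 → t=1.895; u2·a0=0.8852·1.885=1.669; a1+…+a3=1.300 < 1.669 ≤ a1+…+a4=1.885 → R4 fires; A=3 X=4 Z=16 B=0 M=9
Draw 13: a1=1.040, a2=0.000, a3=0.000, a4=0.468, a0=1.508; τ=−ln(0.0635)/1.508=1.828 → t=3.723 > T=3.5: stop.
At T=3.5: A=3 X=4 Z=16 B=0 M=9; the largest is Z.

Dominant species at T: Z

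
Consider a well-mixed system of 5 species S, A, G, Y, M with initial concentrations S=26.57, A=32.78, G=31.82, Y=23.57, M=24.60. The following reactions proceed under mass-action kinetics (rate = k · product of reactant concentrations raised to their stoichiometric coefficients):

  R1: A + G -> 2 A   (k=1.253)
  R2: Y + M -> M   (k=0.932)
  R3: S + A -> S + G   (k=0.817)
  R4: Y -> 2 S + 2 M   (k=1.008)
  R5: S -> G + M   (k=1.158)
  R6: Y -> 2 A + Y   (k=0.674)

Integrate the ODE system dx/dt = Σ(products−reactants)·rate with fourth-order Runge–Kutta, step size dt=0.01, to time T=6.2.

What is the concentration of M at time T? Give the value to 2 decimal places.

RK4 with dt=0.01: 620 steps to T=6.2. Trajectory (selected grid times):
t=0.00: S=26.57 A=32.78 G=31.82 Y=23.57 M=24.60
t=0.69: S=12.81 A=72.80 G=8.63 Y=0.00 M=42.03
t=1.38: S=5.76 A=84.61 G=3.86 Y=0.00 M=49.08
t=2.07: S=2.59 A=89.91 G=1.73 Y=0.00 M=52.26
t=2.76: S=1.17 A=92.29 G=0.78 Y=0.00 M=53.68
t=3.44: S=0.53 A=93.35 G=0.35 Y=0.00 M=54.32
t=4.13: S=0.24 A=93.84 G=0.16 Y=0.00 M=54.61
t=4.82: S=0.11 A=94.06 G=0.07 Y=0.00 M=54.74
t=5.51: S=0.05 A=94.16 G=0.03 Y=0.00 M=54.80
t=6.20: S=0.02 A=94.20 G=0.01 Y=0.00 M=54.83
Read off M at T=6.2: 54.83

M at T = 54.83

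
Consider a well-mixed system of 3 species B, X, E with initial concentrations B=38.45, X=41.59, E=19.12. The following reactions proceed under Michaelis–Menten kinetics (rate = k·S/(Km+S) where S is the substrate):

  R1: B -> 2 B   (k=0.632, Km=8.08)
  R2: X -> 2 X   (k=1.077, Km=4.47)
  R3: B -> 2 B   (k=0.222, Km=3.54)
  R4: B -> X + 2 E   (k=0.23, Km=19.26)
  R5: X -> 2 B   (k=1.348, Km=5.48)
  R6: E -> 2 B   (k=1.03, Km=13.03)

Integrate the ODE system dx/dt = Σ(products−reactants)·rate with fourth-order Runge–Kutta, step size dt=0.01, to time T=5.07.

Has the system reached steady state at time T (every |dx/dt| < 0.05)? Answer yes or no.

Steady state at T: no

RK4 with dt=0.01: 507 steps to T=5.07. Trajectory (selected grid times):
t=0.00: B=38.45 X=41.59 E=19.12
t=0.56: B=40.79 X=41.55 E=18.95
t=1.13: B=43.17 X=41.52 E=18.78
t=1.69: B=45.51 X=41.49 E=18.62
t=2.25: B=47.85 X=41.46 E=18.47
t=2.82: B=50.22 X=41.43 E=18.31
t=3.38: B=52.56 X=41.40 E=18.16
t=3.94: B=54.89 X=41.37 E=18.02
t=4.51: B=57.27 X=41.34 E=17.87
t=5.07: B=59.60 X=41.32 E=17.73
Rates at T: R1=0.5565, R2=0.9719, R3=0.2096, R4=0.1738, R5=1.1901, R6=0.5937
dx/dt at T (Σ net stoichiometry × rate): B=+4.1600, X=-0.0445, E=-0.2461
Largest |dx/dt| is |+4.1600| (B) ≥ 0.05 → not steady.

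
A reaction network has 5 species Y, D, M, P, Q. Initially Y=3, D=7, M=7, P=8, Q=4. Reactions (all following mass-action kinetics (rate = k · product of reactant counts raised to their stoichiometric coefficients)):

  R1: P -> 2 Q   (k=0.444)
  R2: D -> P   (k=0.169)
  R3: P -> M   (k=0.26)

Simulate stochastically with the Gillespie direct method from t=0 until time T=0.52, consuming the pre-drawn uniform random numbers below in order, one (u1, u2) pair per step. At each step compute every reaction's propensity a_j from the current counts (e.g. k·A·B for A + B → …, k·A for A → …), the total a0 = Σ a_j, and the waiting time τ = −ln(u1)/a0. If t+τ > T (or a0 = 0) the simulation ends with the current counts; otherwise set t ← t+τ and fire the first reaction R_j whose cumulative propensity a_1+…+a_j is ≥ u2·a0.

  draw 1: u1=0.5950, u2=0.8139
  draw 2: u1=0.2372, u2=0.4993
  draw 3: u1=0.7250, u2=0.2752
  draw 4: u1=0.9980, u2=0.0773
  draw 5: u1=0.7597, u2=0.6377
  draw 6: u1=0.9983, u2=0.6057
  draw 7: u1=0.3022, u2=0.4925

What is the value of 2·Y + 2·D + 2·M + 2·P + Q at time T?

Value at T = 54

Check how each reaction changes W = 2·Y + 2·D + 2·M + 2·P + Q (weight of products minus weight of reactants):
R1: P -> 2 Q: (1·2) − (2·1) = 2 − 2 = 0
R2: D -> P: (2·1) − (2·1) = 2 − 2 = 0
R3: P -> M: (2·1) − (2·1) = 2 − 2 = 0
Every reaction leaves W unchanged, so W is conserved and no simulation is needed: W(T) = W(0) = 2·3 + 2·7 + 2·7 + 2·8 + 4 = 54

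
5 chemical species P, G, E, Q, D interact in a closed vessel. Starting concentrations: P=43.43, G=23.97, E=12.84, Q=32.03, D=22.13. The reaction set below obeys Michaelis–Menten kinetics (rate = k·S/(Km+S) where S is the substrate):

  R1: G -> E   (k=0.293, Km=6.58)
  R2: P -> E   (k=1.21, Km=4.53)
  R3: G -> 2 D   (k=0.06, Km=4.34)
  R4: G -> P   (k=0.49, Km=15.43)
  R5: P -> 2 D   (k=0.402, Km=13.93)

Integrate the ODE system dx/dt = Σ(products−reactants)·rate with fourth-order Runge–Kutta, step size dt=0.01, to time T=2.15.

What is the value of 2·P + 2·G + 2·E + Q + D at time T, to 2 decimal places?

Check how each reaction changes W = 2·P + 2·G + 2·E + Q + D (weight of products minus weight of reactants):
R1: G -> E: (2·1) − (2·1) = 2 − 2 = 0
R2: P -> E: (2·1) − (2·1) = 2 − 2 = 0
R3: G -> 2 D: (1·2) − (2·1) = 2 − 2 = 0
R4: G -> P: (2·1) − (2·1) = 2 − 2 = 0
R5: P -> 2 D: (1·2) − (2·1) = 2 − 2 = 0
Every reaction leaves W unchanged, so W is conserved and no simulation is needed: W(T) = W(0) = 2·43.43 + 2·23.97 + 2·12.84 + 32.03 + 22.13 = 214.64

Value at T = 214.64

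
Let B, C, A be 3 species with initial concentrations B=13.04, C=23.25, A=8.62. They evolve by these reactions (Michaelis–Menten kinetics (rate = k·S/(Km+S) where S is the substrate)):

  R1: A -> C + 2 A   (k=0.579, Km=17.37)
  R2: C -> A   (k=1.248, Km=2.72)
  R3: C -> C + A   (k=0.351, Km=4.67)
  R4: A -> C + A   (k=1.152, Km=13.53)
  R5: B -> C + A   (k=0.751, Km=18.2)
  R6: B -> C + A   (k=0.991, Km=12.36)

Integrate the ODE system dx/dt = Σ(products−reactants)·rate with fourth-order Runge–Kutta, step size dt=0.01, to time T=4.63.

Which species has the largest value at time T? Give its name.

RK4 with dt=0.01: 463 steps to T=4.63. Trajectory (selected grid times):
t=0.00: B=13.04 C=23.25 A=8.62
t=0.51: B=12.62 C=23.44 A=9.86
t=1.03: B=12.21 C=23.65 A=11.12
t=1.54: B=11.81 C=23.87 A=12.36
t=2.06: B=11.40 C=24.11 A=13.63
t=2.57: B=11.02 C=24.36 A=14.87
t=3.09: B=10.63 C=24.62 A=16.14
t=3.60: B=10.26 C=24.89 A=17.38
t=4.12: B=9.89 C=25.17 A=18.64
t=4.63: B=9.53 C=25.45 A=19.88
At T=4.63: B=9.53 C=25.45 A=19.88; the largest is C.

Dominant species at T: C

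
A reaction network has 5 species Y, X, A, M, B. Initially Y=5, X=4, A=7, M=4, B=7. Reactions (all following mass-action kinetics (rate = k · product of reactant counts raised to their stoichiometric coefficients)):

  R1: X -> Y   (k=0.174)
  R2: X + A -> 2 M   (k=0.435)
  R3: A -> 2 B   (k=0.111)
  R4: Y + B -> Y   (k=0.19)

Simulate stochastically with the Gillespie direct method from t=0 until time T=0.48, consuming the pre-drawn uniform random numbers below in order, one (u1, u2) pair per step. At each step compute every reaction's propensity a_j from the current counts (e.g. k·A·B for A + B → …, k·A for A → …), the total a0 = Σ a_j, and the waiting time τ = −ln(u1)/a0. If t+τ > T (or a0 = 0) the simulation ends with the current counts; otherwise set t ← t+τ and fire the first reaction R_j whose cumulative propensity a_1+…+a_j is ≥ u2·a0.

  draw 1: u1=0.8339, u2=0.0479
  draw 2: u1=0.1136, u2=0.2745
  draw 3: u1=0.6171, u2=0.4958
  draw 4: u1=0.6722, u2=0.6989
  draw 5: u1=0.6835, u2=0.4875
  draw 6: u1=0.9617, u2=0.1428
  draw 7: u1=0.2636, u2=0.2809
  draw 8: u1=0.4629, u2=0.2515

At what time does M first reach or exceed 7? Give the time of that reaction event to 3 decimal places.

Threshold first reached at t = 0.148

t=0.000: Y=5 X=4 A=7 M=4 B=7
Draw 1: a1=0.696, a2=12.180, a3=0.777, a4=6.650, a0=20.303; τ=−ln(0.8339)/20.303=0.009 → t=0.009; u2·a0=0.0479·20.303=0.973; a1=0.696 < 0.973 ≤ a1+a2=12.876 → R2 fires; Y=5 X=3 A=6 M=6 B=7
Draw 2: a1=0.522, a2=7.830, a3=0.666, a4=6.650, a0=15.668; τ=−ln(0.1136)/15.668=0.139 → t=0.148; u2·a0=0.2745·15.668=4.301; a1=0.522 < 4.301 ≤ a1+a2=8.352 → R2 fires; Y=5 X=2 A=5 M=8 B=7
Draw 3: a1=0.348, a2=4.350, a3=0.555, a4=6.650, a0=11.903; τ=−ln(0.6171)/11.903=0.041 → t=0.188; u2·a0=0.4958·11.903=5.902; a1+…+a3=5.253 < 5.902 ≤ a1+…+a4=11.903 → R4 fires; Y=5 X=2 A=5 M=8 B=6
Draw 4: a1=0.348, a2=4.350, a3=0.555, a4=5.700, a0=10.953; τ=−ln(0.6722)/10.953=0.036 → t=0.225; u2·a0=0.6989·10.953=7.655; a1+…+a3=5.253 < 7.655 ≤ a1+…+a4=10.953 → R4 fires; Y=5 X=2 A=5 M=8 B=5
Draw 5: a1=0.348, a2=4.350, a3=0.555, a4=4.750, a0=10.003; τ=−ln(0.6835)/10.003=0.038 → t=0.263; u2·a0=0.4875·10.003=4.876; a1+a2=4.698 < 4.876 ≤ a1+…+a3=5.253 → R3 fires; Y=5 X=2 A=4 M=8 B=7
Draw 6: a1=0.348, a2=3.480, a3=0.444, a4=6.650, a0=10.922; τ=−ln(0.9617)/10.922=0.004 → t=0.266; u2·a0=0.1428·10.922=1.560; a1=0.348 < 1.560 ≤ a1+a2=3.828 → R2 fires; Y=5 X=1 A=3 M=10 B=7
Draw 7: a1=0.174, a2=1.305, a3=0.333, a4=6.650, a0=8.462; τ=−ln(0.2636)/8.462=0.158 → t=0.424; u2·a0=0.2809·8.462=2.377; a1+…+a3=1.812 < 2.377 ≤ a1+…+a4=8.462 → R4 fires; Y=5 X=1 A=3 M=10 B=6
Draw 8: a1=0.174, a2=1.305, a3=0.333, a4=5.700, a0=7.512; τ=−ln(0.4629)/7.512=0.103 → t=0.526 > T=0.48: stop.
M first becomes ≥ 7 when it reaches 8 at the event at t=0.148.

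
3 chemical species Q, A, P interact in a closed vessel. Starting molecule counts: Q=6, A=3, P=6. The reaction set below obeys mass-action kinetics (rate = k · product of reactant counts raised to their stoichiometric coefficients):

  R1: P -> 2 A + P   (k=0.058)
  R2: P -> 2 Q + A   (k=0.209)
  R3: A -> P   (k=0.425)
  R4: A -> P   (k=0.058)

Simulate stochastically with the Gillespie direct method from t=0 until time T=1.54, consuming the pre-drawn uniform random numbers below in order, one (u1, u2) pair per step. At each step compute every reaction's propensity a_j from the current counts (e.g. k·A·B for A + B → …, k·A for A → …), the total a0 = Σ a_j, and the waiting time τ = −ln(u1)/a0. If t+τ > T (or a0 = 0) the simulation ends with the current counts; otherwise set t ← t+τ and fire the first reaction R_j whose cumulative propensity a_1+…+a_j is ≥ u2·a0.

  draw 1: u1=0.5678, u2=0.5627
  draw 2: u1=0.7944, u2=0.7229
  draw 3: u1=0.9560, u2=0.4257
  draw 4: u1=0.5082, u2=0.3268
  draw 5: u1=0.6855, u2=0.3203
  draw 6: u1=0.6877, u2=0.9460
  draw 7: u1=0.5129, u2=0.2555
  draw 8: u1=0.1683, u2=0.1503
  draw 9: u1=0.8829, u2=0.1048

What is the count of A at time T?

t=0.000: Q=6 A=3 P=6
Draw 1: a1=0.348, a2=1.254, a3=1.275, a4=0.174, a0=3.051; τ=−ln(0.5678)/3.051=0.186 → t=0.186; u2·a0=0.5627·3.051=1.717; a1+a2=1.602 < 1.717 ≤ a1+…+a3=2.877 → R3 fires; Q=6 A=2 P=7
Draw 2: a1=0.406, a2=1.463, a3=0.850, a4=0.116, a0=2.835; τ=−ln(0.7944)/2.835=0.081 → t=0.267; u2·a0=0.7229·2.835=2.049; a1+a2=1.869 < 2.049 ≤ a1+…+a3=2.719 → R3 fires; Q=6 A=1 P=8
Draw 3: a1=0.464, a2=1.672, a3=0.425, a4=0.058, a0=2.619; τ=−ln(0.9560)/2.619=0.017 → t=0.284; u2·a0=0.4257·2.619=1.115; a1=0.464 < 1.115 ≤ a1+a2=2.136 → R2 fires; Q=8 A=2 P=7
Draw 4: a1=0.406, a2=1.463, a3=0.850, a4=0.116, a0=2.835; τ=−ln(0.5082)/2.835=0.239 → t=0.523; u2·a0=0.3268·2.835=0.926; a1=0.406 < 0.926 ≤ a1+a2=1.869 → R2 fires; Q=10 A=3 P=6
Draw 5: a1=0.348, a2=1.254, a3=1.275, a4=0.174, a0=3.051; τ=−ln(0.6855)/3.051=0.124 → t=0.646; u2·a0=0.3203·3.051=0.977; a1=0.348 < 0.977 ≤ a1+a2=1.602 → R2 fires; Q=12 A=4 P=5
Draw 6: a1=0.290, a2=1.045, a3=1.700, a4=0.232, a0=3.267; τ=−ln(0.6877)/3.267=0.115 → t=0.761; u2·a0=0.9460·3.267=3.091; a1+…+a3=3.035 < 3.091 ≤ a1+…+a4=3.267 → R4 fires; Q=12 A=3 P=6
Draw 7: a1=0.348, a2=1.254, a3=1.275, a4=0.174, a0=3.051; τ=−ln(0.5129)/3.051=0.219 → t=0.980; u2·a0=0.2555·3.051=0.780; a1=0.348 < 0.780 ≤ a1+a2=1.602 → R2 fires; Q=14 A=4 P=5
Draw 8: a1=0.290, a2=1.045, a3=1.700, a4=0.232, a0=3.267; τ=−ln(0.1683)/3.267=0.545 → t=1.525; u2·a0=0.1503·3.267=0.491; a1=0.290 < 0.491 ≤ a1+a2=1.335 → R2 fires; Q=16 A=5 P=4
Draw 9: a1=0.232, a2=0.836, a3=2.125, a4=0.290, a0=3.483; τ=−ln(0.8829)/3.483=0.036 → t=1.561 > T=1.54: stop.
Read off A at T=1.54: 5

A at T = 5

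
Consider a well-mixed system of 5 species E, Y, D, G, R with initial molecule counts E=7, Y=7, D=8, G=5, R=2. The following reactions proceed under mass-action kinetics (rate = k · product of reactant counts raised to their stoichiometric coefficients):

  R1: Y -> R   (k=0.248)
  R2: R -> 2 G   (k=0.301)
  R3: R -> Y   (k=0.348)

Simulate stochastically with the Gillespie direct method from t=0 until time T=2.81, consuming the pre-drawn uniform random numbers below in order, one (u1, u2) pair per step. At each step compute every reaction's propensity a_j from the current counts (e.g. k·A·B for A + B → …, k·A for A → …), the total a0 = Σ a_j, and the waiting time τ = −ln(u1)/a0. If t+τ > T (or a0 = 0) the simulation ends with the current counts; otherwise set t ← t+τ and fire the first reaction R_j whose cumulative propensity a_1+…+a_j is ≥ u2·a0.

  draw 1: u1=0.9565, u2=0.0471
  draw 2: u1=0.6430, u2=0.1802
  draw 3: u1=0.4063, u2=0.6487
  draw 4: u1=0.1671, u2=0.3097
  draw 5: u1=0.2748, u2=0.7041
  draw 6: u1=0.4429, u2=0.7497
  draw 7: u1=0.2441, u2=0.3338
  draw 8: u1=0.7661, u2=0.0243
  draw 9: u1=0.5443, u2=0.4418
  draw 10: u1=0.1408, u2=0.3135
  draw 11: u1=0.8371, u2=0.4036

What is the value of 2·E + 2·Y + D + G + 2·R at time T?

Check how each reaction changes W = 2·E + 2·Y + D + G + 2·R (weight of products minus weight of reactants):
R1: Y -> R: (2·1) − (2·1) = 2 − 2 = 0
R2: R -> 2 G: (1·2) − (2·1) = 2 − 2 = 0
R3: R -> Y: (2·1) − (2·1) = 2 − 2 = 0
Every reaction leaves W unchanged, so W is conserved and no simulation is needed: W(T) = W(0) = 2·7 + 2·7 + 8 + 5 + 2·2 = 45

Value at T = 45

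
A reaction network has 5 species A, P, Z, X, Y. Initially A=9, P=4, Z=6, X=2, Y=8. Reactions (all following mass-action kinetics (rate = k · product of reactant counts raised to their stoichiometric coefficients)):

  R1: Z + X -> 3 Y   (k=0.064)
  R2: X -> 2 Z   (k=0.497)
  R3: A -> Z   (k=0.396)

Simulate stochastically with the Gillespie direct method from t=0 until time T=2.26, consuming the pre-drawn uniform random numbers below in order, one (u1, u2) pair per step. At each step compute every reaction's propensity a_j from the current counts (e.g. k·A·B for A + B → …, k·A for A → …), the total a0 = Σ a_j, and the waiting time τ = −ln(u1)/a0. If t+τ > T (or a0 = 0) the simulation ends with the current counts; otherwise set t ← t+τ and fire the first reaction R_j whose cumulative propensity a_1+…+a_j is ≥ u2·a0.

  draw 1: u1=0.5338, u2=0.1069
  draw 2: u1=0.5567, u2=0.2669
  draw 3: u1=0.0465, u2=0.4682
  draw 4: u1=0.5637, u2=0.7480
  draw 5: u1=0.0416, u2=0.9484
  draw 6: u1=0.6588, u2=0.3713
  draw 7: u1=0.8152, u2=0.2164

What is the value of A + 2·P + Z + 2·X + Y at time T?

Check how each reaction changes W = A + 2·P + Z + 2·X + Y (weight of products minus weight of reactants):
R1: Z + X -> 3 Y: (1·3) − (1·1 + 2·1) = 3 − 3 = 0
R2: X -> 2 Z: (1·2) − (2·1) = 2 − 2 = 0
R3: A -> Z: (1·1) − (1·1) = 1 − 1 = 0
Every reaction leaves W unchanged, so W is conserved and no simulation is needed: W(T) = W(0) = 9 + 2·4 + 6 + 2·2 + 8 = 35

Value at T = 35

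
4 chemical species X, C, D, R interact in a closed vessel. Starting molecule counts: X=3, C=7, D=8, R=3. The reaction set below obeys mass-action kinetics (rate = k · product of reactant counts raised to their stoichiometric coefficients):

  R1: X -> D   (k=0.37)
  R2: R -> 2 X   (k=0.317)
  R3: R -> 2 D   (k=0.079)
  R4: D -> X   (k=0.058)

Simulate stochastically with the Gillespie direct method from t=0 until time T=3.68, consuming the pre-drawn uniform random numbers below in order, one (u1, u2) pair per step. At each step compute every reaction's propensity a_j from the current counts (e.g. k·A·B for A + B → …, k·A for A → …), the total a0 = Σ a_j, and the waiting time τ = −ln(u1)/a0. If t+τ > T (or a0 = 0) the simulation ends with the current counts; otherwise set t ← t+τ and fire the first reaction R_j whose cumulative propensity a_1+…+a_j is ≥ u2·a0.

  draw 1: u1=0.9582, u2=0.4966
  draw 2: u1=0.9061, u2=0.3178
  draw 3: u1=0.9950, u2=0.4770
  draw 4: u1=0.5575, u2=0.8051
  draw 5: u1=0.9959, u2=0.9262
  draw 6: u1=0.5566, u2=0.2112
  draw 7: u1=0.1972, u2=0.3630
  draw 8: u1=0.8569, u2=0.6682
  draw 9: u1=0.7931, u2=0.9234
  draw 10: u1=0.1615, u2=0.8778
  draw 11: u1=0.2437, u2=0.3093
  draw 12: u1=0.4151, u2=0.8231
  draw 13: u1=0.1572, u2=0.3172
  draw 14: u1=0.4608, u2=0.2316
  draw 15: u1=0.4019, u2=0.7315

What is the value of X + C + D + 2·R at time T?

Value at T = 24

Check how each reaction changes W = X + C + D + 2·R (weight of products minus weight of reactants):
R1: X -> D: (1·1) − (1·1) = 1 − 1 = 0
R2: R -> 2 X: (1·2) − (2·1) = 2 − 2 = 0
R3: R -> 2 D: (1·2) − (2·1) = 2 − 2 = 0
R4: D -> X: (1·1) − (1·1) = 1 − 1 = 0
Every reaction leaves W unchanged, so W is conserved and no simulation is needed: W(T) = W(0) = 3 + 7 + 8 + 2·3 = 24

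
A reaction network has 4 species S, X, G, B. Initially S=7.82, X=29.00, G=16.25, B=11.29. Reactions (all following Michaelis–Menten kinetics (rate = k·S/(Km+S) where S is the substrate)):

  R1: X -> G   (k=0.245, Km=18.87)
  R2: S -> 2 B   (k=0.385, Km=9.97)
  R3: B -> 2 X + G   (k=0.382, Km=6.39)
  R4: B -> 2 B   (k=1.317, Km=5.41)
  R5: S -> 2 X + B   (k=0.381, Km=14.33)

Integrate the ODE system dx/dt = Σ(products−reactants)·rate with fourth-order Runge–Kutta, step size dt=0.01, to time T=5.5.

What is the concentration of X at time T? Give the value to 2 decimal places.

RK4 with dt=0.01: 550 steps to T=5.5. Trajectory (selected grid times):
t=0.00: S=7.82 X=29.00 G=16.25 B=11.29
t=0.61: S=7.64 X=29.37 G=16.49 B=11.97
t=1.22: S=7.45 X=29.75 G=16.74 B=12.66
t=1.83: S=7.28 X=30.13 G=16.98 B=13.35
t=2.44: S=7.10 X=30.51 G=17.23 B=14.04
t=3.06: S=6.92 X=30.90 G=17.49 B=14.75
t=3.67: S=6.75 X=31.28 G=17.75 B=15.44
t=4.28: S=6.59 X=31.67 G=18.01 B=16.14
t=4.89: S=6.42 X=32.06 G=18.27 B=16.83
t=5.50: S=6.26 X=32.44 G=18.53 B=17.52
Read off X at T=5.5: 32.44

X at T = 32.44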